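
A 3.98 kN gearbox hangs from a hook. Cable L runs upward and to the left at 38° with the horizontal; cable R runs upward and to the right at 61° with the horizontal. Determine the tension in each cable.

ΣF_x = 0: −T_L·cos38° + T_R·cos61° = 0 → T_R = 1.6254·T_L.
ΣF_y = 0: T_L·sin38° + T_R·sin61° = 3.98.
Substitute: T_L·(0.615661 + 1.6254·0.87462) = 3.98 → T_L = 1.9536 ≈ 1.954 kN.
Then T_R = 1.6254 × 1.9536 = 3.175 kN.

T_L = 1.954 kN, T_R = 3.175 kN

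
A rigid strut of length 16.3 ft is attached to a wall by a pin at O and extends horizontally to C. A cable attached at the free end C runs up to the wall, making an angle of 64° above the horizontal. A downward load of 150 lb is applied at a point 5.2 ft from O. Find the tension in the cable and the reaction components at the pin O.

T = 53.24 lb, O_x = 23.34 lb, O_y = 102.1 lb

ΣM about O: T·sin64°·16.3 − 150·5.2 = 0 → T = 780/(16.3·0.898794) = 53.2411 ≈ 53.24 lb.
ΣF_x = 0: O_x − T·cos64° = 0 → O_x = 53.2411 × 0.438371 = 23.34 lb.
ΣF_y = 0: O_y + T·sin64° − 150 = 0 → O_y = 150 − 53.2411 × 0.898794 = 102.1 lb.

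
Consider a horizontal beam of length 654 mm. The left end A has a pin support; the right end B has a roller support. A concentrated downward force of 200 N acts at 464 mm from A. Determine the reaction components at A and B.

Taking moments about A: B_y·654 − 200·464 = 0 → B_y = 92800/654 = 141.896 ≈ 141.9 N.
ΣF_y = 0: A_y + 141.896 − 200 = 0 → A_y = 58.10 N.
ΣF_x = 0: no horizontal applied forces, so A_x = 0.

A_x = 0, A_y = 58.10 N, B_y = 141.9 N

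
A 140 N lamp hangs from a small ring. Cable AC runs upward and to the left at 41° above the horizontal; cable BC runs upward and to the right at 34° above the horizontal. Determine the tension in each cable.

ΣF_x = 0: −T_AC·cos41° + T_BC·cos34° = 0 → T_BC = 0.910344·T_AC.
ΣF_y = 0: T_AC·sin41° + T_BC·sin34° = 140.
Substitute: T_AC·(0.656059 + 0.910344·0.559193) = 140 → T_AC = 120.16 ≈ 120.2 N.
Then T_BC = 0.910344 × 120.16 = 109.4 N.

T_AC = 120.2 N, T_BC = 109.4 N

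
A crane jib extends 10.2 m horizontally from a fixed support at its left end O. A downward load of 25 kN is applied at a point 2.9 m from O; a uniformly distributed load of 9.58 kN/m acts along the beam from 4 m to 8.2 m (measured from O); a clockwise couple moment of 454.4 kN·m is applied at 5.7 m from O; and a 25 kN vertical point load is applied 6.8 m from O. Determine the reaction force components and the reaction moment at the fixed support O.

Resultant of the distributed load: 9.58 × 4.2 = 40.236 kN at 6.1 m from O.
ΣF_x = 0: O_x = 0.
ΣF_y = 0: O_y − 25 − 9.58·4.2 − 25 = 0 → O_y = 90.24 kN.
ΣM about O: M_O − 25·2.9 − (9.58·4.2)·6.1 − 454.4 − 25·6.8 = 0 → M_O = 942.3 kN·m.

O_x = 0, O_y = 90.24 kN, M_O = 942.3 kN·m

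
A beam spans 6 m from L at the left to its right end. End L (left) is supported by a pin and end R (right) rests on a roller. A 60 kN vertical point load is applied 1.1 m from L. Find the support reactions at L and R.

Moments about L: R_y·6 − 60·1.1 = 0 → R_y = 66/6 = 11.00 kN.
ΣF_y = 0: L_y + 11 − 60 = 0 → L_y = 49.00 kN.
ΣF_x = 0: no horizontal applied forces, so L_x = 0.

L_x = 0, L_y = 49.00 kN, R_y = 11.00 kN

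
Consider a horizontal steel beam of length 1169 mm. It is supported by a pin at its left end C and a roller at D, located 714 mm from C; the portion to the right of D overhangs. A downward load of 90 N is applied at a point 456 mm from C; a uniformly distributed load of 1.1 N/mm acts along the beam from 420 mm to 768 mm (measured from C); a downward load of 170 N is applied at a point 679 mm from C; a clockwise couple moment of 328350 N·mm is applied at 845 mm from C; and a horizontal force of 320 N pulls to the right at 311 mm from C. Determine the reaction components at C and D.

C_x = -320.0 N, C_y = -354.7 N, D_y = 997.5 N

Resultant of the distributed load: 1.1 × 348 = 382.8 N at 594 mm from C.
Moments about C: D_y·714 − 90·456 − (1.1·348)·594 − 170·679 − 328350 = 0 → D_y = 712203.2/714 = 997.483 ≈ 997.5 N.
ΣF_y = 0: C_y + 997.483 − 90 − 1.1·348 − 170 = 0 → C_y = -354.7 N.
ΣF_x = 0: C_x + 320 = 0 → C_x = -320.0 N.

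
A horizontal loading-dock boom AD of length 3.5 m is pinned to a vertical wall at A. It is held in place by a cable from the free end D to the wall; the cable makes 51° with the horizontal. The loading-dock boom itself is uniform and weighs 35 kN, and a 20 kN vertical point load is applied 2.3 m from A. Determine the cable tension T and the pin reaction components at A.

ΣM about A: T·sin51°·3.5 − 35·1.75 − 20·2.3 = 0 → T = 107.25/(3.5·0.777146) = 39.43 kN.
ΣF_x = 0: A_x − T·cos51° = 0 → A_x = 39.43 × 0.62932 = 24.81 kN.
ΣF_y = 0: A_y + T·sin51° − 35 − 20 = 0 → A_y = 55 − 39.43 × 0.777146 = 24.36 kN.

T = 39.43 kN, A_x = 24.81 kN, A_y = 24.36 kN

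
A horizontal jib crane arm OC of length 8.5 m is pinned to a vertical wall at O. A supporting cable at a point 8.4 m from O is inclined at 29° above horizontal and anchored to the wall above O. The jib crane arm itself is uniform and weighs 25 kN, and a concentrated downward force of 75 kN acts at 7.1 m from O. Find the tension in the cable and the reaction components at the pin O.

ΣM about O: T·sin29°·8.4 − 25·4.25 − 75·7.1 = 0 → T = 638.75/(8.4·0.48481) = 156.848 ≈ 156.8 kN.
ΣF_x = 0: O_x − T·cos29° = 0 → O_x = 156.848 × 0.87462 = 137.2 kN.
ΣF_y = 0: O_y + T·sin29° − 25 − 75 = 0 → O_y = 100 − 156.848 × 0.48481 = 23.96 kN.

T = 156.8 kN, O_x = 137.2 kN, O_y = 23.96 kN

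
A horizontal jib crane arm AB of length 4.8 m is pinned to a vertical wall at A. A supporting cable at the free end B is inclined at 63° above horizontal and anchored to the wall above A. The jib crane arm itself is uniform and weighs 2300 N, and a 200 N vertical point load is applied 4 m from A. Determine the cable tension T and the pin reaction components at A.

ΣM about A: T·sin63°·4.8 − 2300·2.4 − 200·4 = 0 → T = 6320/(4.8·0.891007) = 1477.73 ≈ 1478 N.
ΣF_x = 0: A_x − T·cos63° = 0 → A_x = 1477.73 × 0.45399 = 670.9 N.
ΣF_y = 0: A_y + T·sin63° − 2300 − 200 = 0 → A_y = 2500 − 1477.73 × 0.891007 = 1183 N.

T = 1478 N, A_x = 670.9 N, A_y = 1183 N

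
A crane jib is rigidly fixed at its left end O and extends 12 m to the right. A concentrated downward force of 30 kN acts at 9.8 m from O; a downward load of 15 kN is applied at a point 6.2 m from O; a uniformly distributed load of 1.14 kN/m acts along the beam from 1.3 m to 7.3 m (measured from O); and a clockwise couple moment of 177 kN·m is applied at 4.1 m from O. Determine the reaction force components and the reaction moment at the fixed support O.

O_x = 0, O_y = 51.84 kN, M_O = 593.4 kN·m

Resultant of the distributed load: 1.14 × 6 = 6.84 kN at 4.3 m from O.
ΣF_x = 0: O_x = 0.
ΣF_y = 0: O_y − 30 − 15 − 1.14·6 = 0 → O_y = 51.84 kN.
ΣM about O: M_O − 30·9.8 − 15·6.2 − (1.14·6)·4.3 − 177 = 0 → M_O = 593.4 kN·m.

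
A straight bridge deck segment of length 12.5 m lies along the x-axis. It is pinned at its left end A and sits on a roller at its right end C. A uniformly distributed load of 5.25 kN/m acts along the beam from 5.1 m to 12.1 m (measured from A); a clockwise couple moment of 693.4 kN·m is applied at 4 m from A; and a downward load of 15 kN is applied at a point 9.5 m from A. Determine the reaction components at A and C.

A_x = 0, A_y = -40.41 kN, C_y = 92.16 kN

Resultant of the distributed load: 5.25 × 7 = 36.75 kN at 8.6 m from A.
Moments about A: C_y·12.5 − (5.25·7)·8.6 − 693.4 − 15·9.5 = 0 → C_y = 1151.95/12.5 = 92.156 ≈ 92.16 kN.
ΣF_y = 0: A_y + 92.156 − 5.25·7 − 15 = 0 → A_y = -40.41 kN.
ΣF_x = 0: no horizontal applied forces, so A_x = 0.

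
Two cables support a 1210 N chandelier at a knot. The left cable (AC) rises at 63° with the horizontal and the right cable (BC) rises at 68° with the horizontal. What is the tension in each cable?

T_AC = 600.6 N, T_BC = 727.9 N

ΣF_x = 0: −T_AC·cos63° + T_BC·cos68° = 0 → T_BC = 1.21191·T_AC.
ΣF_y = 0: T_AC·sin63° + T_BC·sin68° = 1210.
Substitute: T_AC·(0.891007 + 1.21191·0.927184) = 1210 → T_AC = 600.594 ≈ 600.6 N.
Then T_BC = 1.21191 × 600.594 = 727.9 N.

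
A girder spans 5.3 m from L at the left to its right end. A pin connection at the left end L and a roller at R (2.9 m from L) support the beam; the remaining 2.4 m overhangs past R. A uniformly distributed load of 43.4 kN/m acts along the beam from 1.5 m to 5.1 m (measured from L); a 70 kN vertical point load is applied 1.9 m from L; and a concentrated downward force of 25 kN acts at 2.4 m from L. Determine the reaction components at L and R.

Resultant of the distributed load: 43.4 × 3.6 = 156.24 kN at 3.3 m from L.
Taking moments about L: R_y·2.9 − (43.4·3.6)·3.3 − 70·1.9 − 25·2.4 = 0 → R_y = 708.592/2.9 = 244.342 ≈ 244.3 kN.
ΣF_y = 0: L_y + 244.342 − 43.4·3.6 − 70 − 25 = 0 → L_y = 6.898 kN.
ΣF_x = 0: no horizontal applied forces, so L_x = 0.

L_x = 0, L_y = 6.898 kN, R_y = 244.3 kN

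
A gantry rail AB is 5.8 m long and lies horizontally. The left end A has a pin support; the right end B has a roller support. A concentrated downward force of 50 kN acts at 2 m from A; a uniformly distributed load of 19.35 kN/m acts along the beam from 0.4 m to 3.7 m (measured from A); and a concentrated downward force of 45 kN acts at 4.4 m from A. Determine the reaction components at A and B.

A_x = 0, A_y = 84.91 kN, B_y = 73.95 kN

Resultant of the distributed load: 19.35 × 3.3 = 63.855 kN at 2.05 m from A.
Moments about A: B_y·5.8 − 50·2 − (19.35·3.3)·2.05 − 45·4.4 = 0 → B_y = 428.90275/5.8 = 73.9488 ≈ 73.95 kN.
ΣF_y = 0: A_y + 73.9488 − 50 − 19.35·3.3 − 45 = 0 → A_y = 84.91 kN.
ΣF_x = 0: no horizontal applied forces, so A_x = 0.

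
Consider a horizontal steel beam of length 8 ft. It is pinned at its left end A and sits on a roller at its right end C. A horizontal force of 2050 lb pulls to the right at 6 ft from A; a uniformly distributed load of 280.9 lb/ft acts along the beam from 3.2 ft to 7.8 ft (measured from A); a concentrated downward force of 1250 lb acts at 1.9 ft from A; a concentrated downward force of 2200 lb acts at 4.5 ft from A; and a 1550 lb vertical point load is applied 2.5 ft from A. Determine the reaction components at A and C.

A_x = -2050 lb, A_y = 3385 lb, C_y = 2907 lb

Resultant of the distributed load: 280.9 × 4.6 = 1292.14 lb at 5.5 ft from A.
Taking moments about A: C_y·8 − (280.9·4.6)·5.5 − 1250·1.9 − 2200·4.5 − 1550·2.5 = 0 → C_y = 23256.77/8 = 2907.1 ≈ 2907 lb.
ΣF_y = 0: A_y + 2907.1 − 280.9·4.6 − 1250 − 2200 − 1550 = 0 → A_y = 3385 lb.
ΣF_x = 0: A_x + 2050 = 0 → A_x = -2050 lb.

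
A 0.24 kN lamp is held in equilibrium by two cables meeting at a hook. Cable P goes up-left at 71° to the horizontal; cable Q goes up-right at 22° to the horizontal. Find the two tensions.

ΣF_x = 0: −T_P·cos71° + T_Q·cos22° = 0 → T_Q = 0.351137·T_P.
ΣF_y = 0: T_P·sin71° + T_Q·sin22° = 0.24.
Substitute: T_P·(0.945519 + 0.351137·0.374607) = 0.24 → T_P = 0.222829 ≈ 0.2228 kN.
Then T_Q = 0.351137 × 0.222829 = 0.07824 kN.

T_P = 0.2228 kN, T_Q = 0.07824 kN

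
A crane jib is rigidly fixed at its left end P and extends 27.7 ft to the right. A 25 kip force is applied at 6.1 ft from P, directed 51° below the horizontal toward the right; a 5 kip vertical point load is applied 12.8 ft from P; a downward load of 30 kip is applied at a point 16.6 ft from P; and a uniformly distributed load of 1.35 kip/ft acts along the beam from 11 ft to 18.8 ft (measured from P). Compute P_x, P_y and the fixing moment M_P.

Resultant of the distributed load: 1.35 × 7.8 = 10.53 kip at 14.9 ft from P.
ΣF_x = 0: P_x + 25·cos51° = 0 → P_x = -15.73 kip.
ΣF_y = 0: P_y − 25·sin51° − 5 − 30 − 1.35·7.8 = 0 → P_y = 64.96 kip.
ΣM about P: M_P − 25·sin51°·6.1 − 5·12.8 − 30·16.6 − (1.35·7.8)·14.9 = 0 → M_P = 837.4 kip·ft.

P_x = -15.73 kip, P_y = 64.96 kip, M_P = 837.4 kip·ft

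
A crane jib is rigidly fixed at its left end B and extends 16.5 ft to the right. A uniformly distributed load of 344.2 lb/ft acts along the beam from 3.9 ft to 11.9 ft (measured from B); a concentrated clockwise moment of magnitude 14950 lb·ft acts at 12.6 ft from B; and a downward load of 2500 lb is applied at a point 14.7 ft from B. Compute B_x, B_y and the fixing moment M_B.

B_x = 0, B_y = 5254 lb, M_B = 73450 lb·ft

Resultant of the distributed load: 344.2 × 8 = 2753.6 lb at 7.9 ft from B.
ΣF_x = 0: B_x = 0.
ΣF_y = 0: B_y − 344.2·8 − 2500 = 0 → B_y = 5254 lb.
ΣM about B: M_B − (344.2·8)·7.9 − 14950 − 2500·14.7 = 0 → M_B = 73450 lb·ft.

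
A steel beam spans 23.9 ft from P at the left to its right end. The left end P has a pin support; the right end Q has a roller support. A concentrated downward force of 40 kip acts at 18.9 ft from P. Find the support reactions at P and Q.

P_x = 0, P_y = 8.368 kip, Q_y = 31.63 kip

Taking moments about P: Q_y·23.9 − 40·18.9 = 0 → Q_y = 756/23.9 = 31.6318 ≈ 31.63 kip.
ΣF_y = 0: P_y + 31.6318 − 40 = 0 → P_y = 8.368 kip.
ΣF_x = 0: no horizontal applied forces, so P_x = 0.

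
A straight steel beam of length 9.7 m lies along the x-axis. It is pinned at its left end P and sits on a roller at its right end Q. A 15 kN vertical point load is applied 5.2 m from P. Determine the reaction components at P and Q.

Taking moments about P: Q_y·9.7 − 15·5.2 = 0 → Q_y = 78/9.7 = 8.04124 ≈ 8.041 kN.
ΣF_y = 0: P_y + 8.04124 − 15 = 0 → P_y = 6.959 kN.
ΣF_x = 0: no horizontal applied forces, so P_x = 0.

P_x = 0, P_y = 6.959 kN, Q_y = 8.041 kN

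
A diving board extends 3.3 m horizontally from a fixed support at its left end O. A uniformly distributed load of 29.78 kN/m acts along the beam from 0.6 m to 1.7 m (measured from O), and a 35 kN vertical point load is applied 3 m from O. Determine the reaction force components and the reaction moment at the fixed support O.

O_x = 0, O_y = 67.76 kN, M_O = 142.7 kN·m

Resultant of the distributed load: 29.78 × 1.1 = 32.758 kN at 1.15 m from O.
ΣF_x = 0: O_x = 0.
ΣF_y = 0: O_y − 29.78·1.1 − 35 = 0 → O_y = 67.76 kN.
ΣM about O: M_O − (29.78·1.1)·1.15 − 35·3 = 0 → M_O = 142.7 kN·m.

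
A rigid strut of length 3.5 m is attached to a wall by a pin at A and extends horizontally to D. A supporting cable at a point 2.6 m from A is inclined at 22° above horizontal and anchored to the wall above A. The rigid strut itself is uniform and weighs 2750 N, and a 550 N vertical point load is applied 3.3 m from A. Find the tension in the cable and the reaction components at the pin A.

ΣM about A: T·sin22°·2.6 − 2750·1.75 − 550·3.3 = 0 → T = 6627.5/(2.6·0.374607) = 6804.57 ≈ 6805 N.
ΣF_x = 0: A_x − T·cos22° = 0 → A_x = 6804.57 × 0.927184 = 6309 N.
ΣF_y = 0: A_y + T·sin22° − 2750 − 550 = 0 → A_y = 3300 − 6804.57 × 0.374607 = 751.0 N.

T = 6805 N, A_x = 6309 N, A_y = 751.0 N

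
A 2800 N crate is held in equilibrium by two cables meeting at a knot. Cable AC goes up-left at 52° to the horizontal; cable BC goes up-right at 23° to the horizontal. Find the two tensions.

ΣF_x = 0: −T_AC·cos52° + T_BC·cos23° = 0 → T_BC = 0.66883·T_AC.
ΣF_y = 0: T_AC·sin52° + T_BC·sin23° = 2800.
Substitute: T_AC·(0.788011 + 0.66883·0.390731) = 2800 → T_AC = 2668.33 ≈ 2668 N.
Then T_BC = 0.66883 × 2668.33 = 1785 N.

T_AC = 2668 N, T_BC = 1785 N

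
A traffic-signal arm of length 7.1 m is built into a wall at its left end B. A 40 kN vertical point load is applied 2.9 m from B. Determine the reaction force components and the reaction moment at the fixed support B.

B_x = 0, B_y = 40.00 kN, M_B = 116.0 kN·m

ΣF_x = 0: B_x = 0.
ΣF_y = 0: B_y − 40 = 0 → B_y = 40.00 kN.
ΣM about B: M_B − 40·2.9 = 0 → M_B = 116.0 kN·m.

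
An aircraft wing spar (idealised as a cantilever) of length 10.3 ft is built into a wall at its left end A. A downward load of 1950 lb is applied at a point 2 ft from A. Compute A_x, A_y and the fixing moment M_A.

ΣF_x = 0: A_x = 0.
ΣF_y = 0: A_y − 1950 = 0 → A_y = 1950 lb.
ΣM about A: M_A − 1950·2 = 0 → M_A = 3900 lb·ft.

A_x = 0, A_y = 1950 lb, M_A = 3900 lb·ft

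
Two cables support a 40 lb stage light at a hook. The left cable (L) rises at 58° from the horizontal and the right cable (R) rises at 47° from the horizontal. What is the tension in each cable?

ΣF_x = 0: −T_L·cos58° + T_R·cos47° = 0 → T_R = 0.77701·T_L.
ΣF_y = 0: T_L·sin58° + T_R·sin47° = 40.
Substitute: T_L·(0.848048 + 0.77701·0.731354) = 40 → T_L = 28.2423 ≈ 28.24 lb.
Then T_R = 0.77701 × 28.2423 = 21.94 lb.

T_L = 28.24 lb, T_R = 21.94 lb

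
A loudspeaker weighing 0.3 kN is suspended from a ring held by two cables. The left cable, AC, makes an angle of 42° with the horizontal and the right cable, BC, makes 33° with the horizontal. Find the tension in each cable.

T_AC = 0.2605 kN, T_BC = 0.2308 kN

ΣF_x = 0: −T_AC·cos42° + T_BC·cos33° = 0 → T_BC = 0.886099·T_AC.
ΣF_y = 0: T_AC·sin42° + T_BC·sin33° = 0.3.
Substitute: T_AC·(0.669131 + 0.886099·0.544639) = 0.3 → T_AC = 0.260477 ≈ 0.2605 kN.
Then T_BC = 0.886099 × 0.260477 = 0.2308 kN.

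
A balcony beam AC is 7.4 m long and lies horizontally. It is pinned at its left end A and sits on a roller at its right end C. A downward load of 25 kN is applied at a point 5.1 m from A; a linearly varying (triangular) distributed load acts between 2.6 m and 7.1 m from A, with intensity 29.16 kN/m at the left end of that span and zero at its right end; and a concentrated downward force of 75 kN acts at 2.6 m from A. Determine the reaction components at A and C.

A_x = 0, A_y = 85.68 kN, C_y = 79.93 kN

Resultant of the triangular load: ½ × 29.16 × 4.5 = 65.61 kN, acting at 4.1 m from A (one-third of the span from the peak).
ΣM about A: C_y·7.4 − 25·5.1 − (½·29.16·4.5)·4.1 − 75·2.6 = 0 → C_y = 591.501/7.4 = 79.9326 ≈ 79.93 kN.
ΣF_y = 0: A_y + 79.9326 − 25 − ½·29.16·4.5 − 75 = 0 → A_y = 85.68 kN.
ΣF_x = 0: no horizontal applied forces, so A_x = 0.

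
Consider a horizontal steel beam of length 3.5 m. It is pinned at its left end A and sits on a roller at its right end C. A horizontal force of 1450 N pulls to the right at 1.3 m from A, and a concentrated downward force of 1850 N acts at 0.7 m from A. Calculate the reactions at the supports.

A_x = -1450 N, A_y = 1480 N, C_y = 370.0 N

Moments about A: C_y·3.5 − 1850·0.7 = 0 → C_y = 1295/3.5 = 370.0 N.
ΣF_y = 0: A_y + 370 − 1850 = 0 → A_y = 1480 N.
ΣF_x = 0: A_x + 1450 = 0 → A_x = -1450 N.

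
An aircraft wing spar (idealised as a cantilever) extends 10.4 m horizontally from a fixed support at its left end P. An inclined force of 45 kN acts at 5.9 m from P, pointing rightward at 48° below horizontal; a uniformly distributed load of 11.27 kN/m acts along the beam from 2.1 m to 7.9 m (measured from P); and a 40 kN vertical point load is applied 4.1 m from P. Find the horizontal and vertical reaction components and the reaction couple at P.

Resultant of the distributed load: 11.27 × 5.8 = 65.366 kN at 5 m from P.
ΣF_x = 0: P_x + 45·cos48° = 0 → P_x = -30.11 kN.
ΣF_y = 0: P_y − 45·sin48° − 11.27·5.8 − 40 = 0 → P_y = 138.8 kN.
ΣM about P: M_P − 45·sin48°·5.9 − (11.27·5.8)·5 − 40·4.1 = 0 → M_P = 688.1 kN·m.

P_x = -30.11 kN, P_y = 138.8 kN, M_P = 688.1 kN·m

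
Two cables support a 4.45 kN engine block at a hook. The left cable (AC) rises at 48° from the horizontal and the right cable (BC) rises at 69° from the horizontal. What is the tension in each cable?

T_AC = 1.790 kN, T_BC = 3.342 kN

ΣF_x = 0: −T_AC·cos48° + T_BC·cos69° = 0 → T_BC = 1.86716·T_AC.
ΣF_y = 0: T_AC·sin48° + T_BC·sin69° = 4.45.
Substitute: T_AC·(0.743145 + 1.86716·0.93358) = 4.45 → T_AC = 1.78982 ≈ 1.790 kN.
Then T_BC = 1.86716 × 1.78982 = 3.342 kN.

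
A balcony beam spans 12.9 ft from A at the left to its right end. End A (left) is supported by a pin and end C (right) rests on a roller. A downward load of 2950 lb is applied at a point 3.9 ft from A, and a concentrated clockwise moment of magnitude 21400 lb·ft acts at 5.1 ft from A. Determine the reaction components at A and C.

A_x = 0, A_y = 399.2 lb, C_y = 2551 lb

Moments about A: C_y·12.9 − 2950·3.9 − 21400 = 0 → C_y = 32905/12.9 = 2550.78 ≈ 2551 lb.
ΣF_y = 0: A_y + 2550.78 − 2950 = 0 → A_y = 399.2 lb.
ΣF_x = 0: no horizontal applied forces, so A_x = 0.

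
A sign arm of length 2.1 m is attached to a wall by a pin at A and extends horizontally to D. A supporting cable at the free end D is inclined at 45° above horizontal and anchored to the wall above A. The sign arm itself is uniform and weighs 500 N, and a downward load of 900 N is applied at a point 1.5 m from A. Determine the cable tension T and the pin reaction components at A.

ΣM about A: T·sin45°·2.1 − 500·1.05 − 900·1.5 = 0 → T = 1875/(2.1·0.707107) = 1262.69 ≈ 1263 N.
ΣF_x = 0: A_x − T·cos45° = 0 → A_x = 1262.69 × 0.707107 = 892.9 N.
ΣF_y = 0: A_y + T·sin45° − 500 − 900 = 0 → A_y = 1400 − 1262.69 × 0.707107 = 507.1 N.

T = 1263 N, A_x = 892.9 N, A_y = 507.1 N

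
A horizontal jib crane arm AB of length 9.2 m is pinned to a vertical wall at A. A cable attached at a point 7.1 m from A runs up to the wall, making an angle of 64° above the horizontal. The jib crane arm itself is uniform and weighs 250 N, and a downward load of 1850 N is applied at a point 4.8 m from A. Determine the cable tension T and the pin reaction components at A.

ΣM about A: T·sin64°·7.1 − 250·4.6 − 1850·4.8 = 0 → T = 10030/(7.1·0.898794) = 1571.75 ≈ 1572 N.
ΣF_x = 0: A_x − T·cos64° = 0 → A_x = 1571.75 × 0.438371 = 689.0 N.
ΣF_y = 0: A_y + T·sin64° − 250 − 1850 = 0 → A_y = 2100 − 1571.75 × 0.898794 = 687.3 N.

T = 1572 N, A_x = 689.0 N, A_y = 687.3 N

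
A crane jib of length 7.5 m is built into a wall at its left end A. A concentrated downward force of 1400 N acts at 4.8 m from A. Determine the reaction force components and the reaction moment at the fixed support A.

ΣF_x = 0: A_x = 0.
ΣF_y = 0: A_y − 1400 = 0 → A_y = 1400 N.
ΣM about A: M_A − 1400·4.8 = 0 → M_A = 6720 N·m.

A_x = 0, A_y = 1400 N, M_A = 6720 N·m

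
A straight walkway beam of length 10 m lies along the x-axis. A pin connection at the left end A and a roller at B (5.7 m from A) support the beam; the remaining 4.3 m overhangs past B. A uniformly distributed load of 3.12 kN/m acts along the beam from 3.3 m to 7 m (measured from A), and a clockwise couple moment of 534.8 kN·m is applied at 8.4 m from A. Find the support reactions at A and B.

Resultant of the distributed load: 3.12 × 3.7 = 11.544 kN at 5.15 m from A.
Moments about A: B_y·5.7 − (3.12·3.7)·5.15 − 534.8 = 0 → B_y = 594.2516/5.7 = 104.255 ≈ 104.3 kN.
ΣF_y = 0: A_y + 104.255 − 3.12·3.7 = 0 → A_y = -92.71 kN.
ΣF_x = 0: no horizontal applied forces, so A_x = 0.

A_x = 0, A_y = -92.71 kN, B_y = 104.3 kN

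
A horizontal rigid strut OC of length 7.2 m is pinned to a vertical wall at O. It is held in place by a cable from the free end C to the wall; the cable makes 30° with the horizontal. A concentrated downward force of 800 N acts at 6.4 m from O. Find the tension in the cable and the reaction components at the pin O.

T = 1422 N, O_x = 1232 N, O_y = 88.89 N

ΣM about O: T·sin30°·7.2 − 800·6.4 = 0 → T = 5120/(7.2·0.5) = 1422.22 ≈ 1422 N.
ΣF_x = 0: O_x − T·cos30° = 0 → O_x = 1422.22 × 0.866025 = 1232 N.
ΣF_y = 0: O_y + T·sin30° − 800 = 0 → O_y = 800 − 1422.22 × 0.5 = 88.89 N.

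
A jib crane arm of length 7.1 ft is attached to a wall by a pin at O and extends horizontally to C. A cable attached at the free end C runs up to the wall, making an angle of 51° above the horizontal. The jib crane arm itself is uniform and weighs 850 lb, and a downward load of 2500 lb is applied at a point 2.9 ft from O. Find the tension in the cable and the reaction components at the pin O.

ΣM about O: T·sin51°·7.1 − 850·3.55 − 2500·2.9 = 0 → T = 10267.5/(7.1·0.777146) = 1860.82 ≈ 1861 lb.
ΣF_x = 0: O_x − T·cos51° = 0 → O_x = 1860.82 × 0.62932 = 1171 lb.
ΣF_y = 0: O_y + T·sin51° − 850 − 2500 = 0 → O_y = 3350 − 1860.82 × 0.777146 = 1904 lb.

T = 1861 lb, O_x = 1171 lb, O_y = 1904 lb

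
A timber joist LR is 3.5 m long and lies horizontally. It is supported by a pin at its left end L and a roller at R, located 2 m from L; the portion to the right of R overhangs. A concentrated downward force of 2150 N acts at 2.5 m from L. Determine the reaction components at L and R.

ΣM about L: R_y·2 − 2150·2.5 = 0 → R_y = 5375/2 = 2687.5 ≈ 2688 N.
ΣF_y = 0: L_y + 2687.5 − 2150 = 0 → L_y = -537.5 N.
ΣF_x = 0: no horizontal applied forces, so L_x = 0.

L_x = 0, L_y = -537.5 N, R_y = 2688 N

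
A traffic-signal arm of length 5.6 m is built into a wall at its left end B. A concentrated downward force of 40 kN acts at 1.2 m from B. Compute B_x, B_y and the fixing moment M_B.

ΣF_x = 0: B_x = 0.
ΣF_y = 0: B_y − 40 = 0 → B_y = 40.00 kN.
ΣM about B: M_B − 40·1.2 = 0 → M_B = 48.00 kN·m.

B_x = 0, B_y = 40.00 kN, M_B = 48.00 kN·m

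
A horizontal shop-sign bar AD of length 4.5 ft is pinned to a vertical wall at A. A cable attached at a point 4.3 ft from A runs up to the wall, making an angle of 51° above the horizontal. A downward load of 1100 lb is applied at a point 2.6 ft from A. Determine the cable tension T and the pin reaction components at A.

ΣM about A: T·sin51°·4.3 − 1100·2.6 = 0 → T = 2860/(4.3·0.777146) = 855.845 ≈ 855.8 lb.
ΣF_x = 0: A_x − T·cos51° = 0 → A_x = 855.845 × 0.62932 = 538.6 lb.
ΣF_y = 0: A_y + T·sin51° − 1100 = 0 → A_y = 1100 − 855.845 × 0.777146 = 434.9 lb.

T = 855.8 lb, A_x = 538.6 lb, A_y = 434.9 lb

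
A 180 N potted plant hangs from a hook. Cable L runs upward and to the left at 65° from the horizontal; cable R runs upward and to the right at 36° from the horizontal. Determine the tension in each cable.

ΣF_x = 0: −T_L·cos65° + T_R·cos36° = 0 → T_R = 0.522385·T_L.
ΣF_y = 0: T_L·sin65° + T_R·sin36° = 180.
Substitute: T_L·(0.906308 + 0.522385·0.587785) = 180 → T_L = 148.349 ≈ 148.3 N.
Then T_R = 0.522385 × 148.349 = 77.50 N.

T_L = 148.3 N, T_R = 77.50 N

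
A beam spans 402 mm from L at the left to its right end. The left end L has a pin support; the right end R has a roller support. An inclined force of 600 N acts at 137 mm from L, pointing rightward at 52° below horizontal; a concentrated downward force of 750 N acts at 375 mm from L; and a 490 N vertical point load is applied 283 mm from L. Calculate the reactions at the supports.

L_x = -369.4 N, L_y = 507.1 N, R_y = 1206 N

ΣM about L: R_y·402 − 600·sin52°·137 − 750·375 − 490·283 = 0 → R_y = 484694/402 = 1205.71 ≈ 1206 N.
ΣF_y = 0: L_y + 1205.71 − 600·sin52° − 750 − 490 = 0 → L_y = 507.1 N.
ΣF_x = 0: L_x + 600·cos52° = 0 → L_x = -369.4 N.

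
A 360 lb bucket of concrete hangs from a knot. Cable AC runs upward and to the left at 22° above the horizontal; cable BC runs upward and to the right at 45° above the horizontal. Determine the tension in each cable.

T_AC = 276.5 lb, T_BC = 362.6 lb

ΣF_x = 0: −T_AC·cos22° + T_BC·cos45° = 0 → T_BC = 1.31124·T_AC.
ΣF_y = 0: T_AC·sin22° + T_BC·sin45° = 360.
Substitute: T_AC·(0.374607 + 1.31124·0.707107) = 360 → T_AC = 276.541 ≈ 276.5 lb.
Then T_BC = 1.31124 × 276.541 = 362.6 lb.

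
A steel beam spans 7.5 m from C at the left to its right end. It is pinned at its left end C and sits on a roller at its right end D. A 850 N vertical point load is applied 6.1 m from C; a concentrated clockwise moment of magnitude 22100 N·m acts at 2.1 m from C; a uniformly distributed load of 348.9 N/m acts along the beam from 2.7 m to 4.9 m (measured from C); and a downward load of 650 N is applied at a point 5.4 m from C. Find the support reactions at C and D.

C_x = 0, C_y = -2227 N, D_y = 4495 N

Resultant of the distributed load: 348.9 × 2.2 = 767.58 N at 3.8 m from C.
ΣM about C: D_y·7.5 − 850·6.1 − 22100 − (348.9·2.2)·3.8 − 650·5.4 = 0 → D_y = 33711.804/7.5 = 4494.91 ≈ 4495 N.
ΣF_y = 0: C_y + 4494.91 − 850 − 348.9·2.2 − 650 = 0 → C_y = -2227 N.
ΣF_x = 0: no horizontal applied forces, so C_x = 0.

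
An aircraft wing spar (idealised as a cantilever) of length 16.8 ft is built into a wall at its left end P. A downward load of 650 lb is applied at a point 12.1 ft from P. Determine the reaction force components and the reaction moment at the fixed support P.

P_x = 0, P_y = 650.0 lb, M_P = 7865 lb·ft

ΣF_x = 0: P_x = 0.
ΣF_y = 0: P_y − 650 = 0 → P_y = 650.0 lb.
ΣM about P: M_P − 650·12.1 = 0 → M_P = 7865 lb·ft.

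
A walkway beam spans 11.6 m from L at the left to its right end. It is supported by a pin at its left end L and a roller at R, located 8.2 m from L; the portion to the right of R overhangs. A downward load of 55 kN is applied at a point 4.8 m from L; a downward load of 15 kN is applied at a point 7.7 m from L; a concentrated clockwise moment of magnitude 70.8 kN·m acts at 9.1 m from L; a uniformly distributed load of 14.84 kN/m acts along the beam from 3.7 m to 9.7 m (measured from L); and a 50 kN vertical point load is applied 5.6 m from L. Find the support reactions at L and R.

L_x = 0, L_y = 47.23 kN, R_y = 161.8 kN

Resultant of the distributed load: 14.84 × 6 = 89.04 kN at 6.7 m from L.
ΣM about L: R_y·8.2 − 55·4.8 − 15·7.7 − 70.8 − (14.84·6)·6.7 − 50·5.6 = 0 → R_y = 1326.868/8.2 = 161.813 ≈ 161.8 kN.
ΣF_y = 0: L_y + 161.813 − 55 − 15 − 14.84·6 − 50 = 0 → L_y = 47.23 kN.
ΣF_x = 0: no horizontal applied forces, so L_x = 0.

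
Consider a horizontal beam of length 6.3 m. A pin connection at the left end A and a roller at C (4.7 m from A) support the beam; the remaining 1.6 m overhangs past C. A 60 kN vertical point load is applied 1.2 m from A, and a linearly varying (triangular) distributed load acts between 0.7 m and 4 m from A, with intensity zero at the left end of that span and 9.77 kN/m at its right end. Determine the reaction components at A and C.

A_x = 0, A_y = 50.85 kN, C_y = 25.27 kN

Resultant of the triangular load: ½ × 9.77 × 3.3 = 16.1205 kN, acting at 2.9 m from A (one-third of the span from the peak).
Moments about A: C_y·4.7 − 60·1.2 − (½·9.77·3.3)·2.9 = 0 → C_y = 118.74945/4.7 = 25.2658 ≈ 25.27 kN.
ΣF_y = 0: A_y + 25.2658 − 60 − ½·9.77·3.3 = 0 → A_y = 50.85 kN.
ΣF_x = 0: no horizontal applied forces, so A_x = 0.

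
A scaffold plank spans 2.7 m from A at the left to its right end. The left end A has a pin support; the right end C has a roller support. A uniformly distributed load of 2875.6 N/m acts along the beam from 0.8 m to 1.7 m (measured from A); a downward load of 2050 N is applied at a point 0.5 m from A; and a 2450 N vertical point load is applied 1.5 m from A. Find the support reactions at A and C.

A_x = 0, A_y = 4149 N, C_y = 2939 N

Resultant of the distributed load: 2875.6 × 0.9 = 2588.04 N at 1.25 m from A.
Taking moments about A: C_y·2.7 − (2875.6·0.9)·1.25 − 2050·0.5 − 2450·1.5 = 0 → C_y = 7935.05/2.7 = 2938.91 ≈ 2939 N.
ΣF_y = 0: A_y + 2938.91 − 2875.6·0.9 − 2050 − 2450 = 0 → A_y = 4149 N.
ΣF_x = 0: no horizontal applied forces, so A_x = 0.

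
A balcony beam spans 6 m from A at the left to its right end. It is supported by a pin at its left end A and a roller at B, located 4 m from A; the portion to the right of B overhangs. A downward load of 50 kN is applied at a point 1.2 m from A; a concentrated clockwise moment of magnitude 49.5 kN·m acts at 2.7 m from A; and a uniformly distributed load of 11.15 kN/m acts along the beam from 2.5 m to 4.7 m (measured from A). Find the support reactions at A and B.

Resultant of the distributed load: 11.15 × 2.2 = 24.53 kN at 3.6 m from A.
ΣM about A: B_y·4 − 50·1.2 − 49.5 − (11.15·2.2)·3.6 = 0 → B_y = 197.808/4 = 49.452 ≈ 49.45 kN.
ΣF_y = 0: A_y + 49.452 − 50 − 11.15·2.2 = 0 → A_y = 25.08 kN.
ΣF_x = 0: no horizontal applied forces, so A_x = 0.

A_x = 0, A_y = 25.08 kN, B_y = 49.45 kN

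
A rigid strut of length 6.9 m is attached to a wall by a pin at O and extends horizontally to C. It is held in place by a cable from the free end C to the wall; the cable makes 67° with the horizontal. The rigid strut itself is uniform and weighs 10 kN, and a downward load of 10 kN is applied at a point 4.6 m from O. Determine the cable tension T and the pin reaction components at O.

ΣM about O: T·sin67°·6.9 − 10·3.45 − 10·4.6 = 0 → T = 80.5/(6.9·0.920505) = 12.6742 ≈ 12.67 kN.
ΣF_x = 0: O_x − T·cos67° = 0 → O_x = 12.6742 × 0.390731 = 4.952 kN.
ΣF_y = 0: O_y + T·sin67° − 10 − 10 = 0 → O_y = 20 − 12.6742 × 0.920505 = 8.333 kN.

T = 12.67 kN, O_x = 4.952 kN, O_y = 8.333 kN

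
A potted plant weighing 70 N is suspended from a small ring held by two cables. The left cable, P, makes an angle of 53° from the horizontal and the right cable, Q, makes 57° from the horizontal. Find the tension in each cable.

ΣF_x = 0: −T_P·cos53° + T_Q·cos57° = 0 → T_Q = 1.10498·T_P.
ΣF_y = 0: T_P·sin53° + T_Q·sin57° = 70.
Substitute: T_P·(0.798636 + 1.10498·0.838671) = 70 → T_P = 40.5715 ≈ 40.57 N.
Then T_Q = 1.10498 × 40.5715 = 44.83 N.

T_P = 40.57 N, T_Q = 44.83 N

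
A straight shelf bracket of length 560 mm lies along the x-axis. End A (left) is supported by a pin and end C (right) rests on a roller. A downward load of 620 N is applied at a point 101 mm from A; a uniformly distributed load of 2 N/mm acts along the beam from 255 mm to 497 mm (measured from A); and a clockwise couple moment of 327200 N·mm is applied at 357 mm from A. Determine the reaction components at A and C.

Resultant of the distributed load: 2 × 242 = 484 N at 376 mm from A.
Taking moments about A: C_y·560 − 620·101 − (2·242)·376 − 327200 = 0 → C_y = 571804/560 = 1021.08 ≈ 1021 N.
ΣF_y = 0: A_y + 1021.08 − 620 − 2·242 = 0 → A_y = 82.92 N.
ΣF_x = 0: no horizontal applied forces, so A_x = 0.

A_x = 0, A_y = 82.92 N, C_y = 1021 N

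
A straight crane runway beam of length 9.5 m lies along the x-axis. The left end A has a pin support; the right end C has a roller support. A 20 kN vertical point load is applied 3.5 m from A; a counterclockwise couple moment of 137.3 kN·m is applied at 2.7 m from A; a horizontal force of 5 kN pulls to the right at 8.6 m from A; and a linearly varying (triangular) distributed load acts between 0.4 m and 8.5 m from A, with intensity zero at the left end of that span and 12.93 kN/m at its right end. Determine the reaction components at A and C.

A_x = -5.000 kN, A_y = 47.48 kN, C_y = 24.89 kN

Resultant of the triangular load: ½ × 12.93 × 8.1 = 52.3665 kN, acting at 5.8 m from A (one-third of the span from the peak).
Moments about A: C_y·9.5 − 20·3.5 + 137.3 − (½·12.93·8.1)·5.8 = 0 → C_y = 236.4257/9.5 = 24.8869 ≈ 24.89 kN.
ΣF_y = 0: A_y + 24.8869 − 20 − ½·12.93·8.1 = 0 → A_y = 47.48 kN.
ΣF_x = 0: A_x + 5 = 0 → A_x = -5.000 kN.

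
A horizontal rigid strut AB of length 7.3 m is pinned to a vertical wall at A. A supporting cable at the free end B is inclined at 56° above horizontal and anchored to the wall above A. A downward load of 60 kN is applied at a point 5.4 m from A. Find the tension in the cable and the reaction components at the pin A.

T = 53.54 kN, A_x = 29.94 kN, A_y = 15.62 kN

ΣM about A: T·sin56°·7.3 − 60·5.4 = 0 → T = 324/(7.3·0.829038) = 53.5362 ≈ 53.54 kN.
ΣF_x = 0: A_x − T·cos56° = 0 → A_x = 53.5362 × 0.559193 = 29.94 kN.
ΣF_y = 0: A_y + T·sin56° − 60 = 0 → A_y = 60 − 53.5362 × 0.829038 = 15.62 kN.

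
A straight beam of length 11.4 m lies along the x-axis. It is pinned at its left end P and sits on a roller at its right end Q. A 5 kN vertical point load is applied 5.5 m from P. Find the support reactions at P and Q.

P_x = 0, P_y = 2.588 kN, Q_y = 2.412 kN

ΣM about P: Q_y·11.4 − 5·5.5 = 0 → Q_y = 27.5/11.4 = 2.41228 ≈ 2.412 kN.
ΣF_y = 0: P_y + 2.41228 − 5 = 0 → P_y = 2.588 kN.
ΣF_x = 0: no horizontal applied forces, so P_x = 0.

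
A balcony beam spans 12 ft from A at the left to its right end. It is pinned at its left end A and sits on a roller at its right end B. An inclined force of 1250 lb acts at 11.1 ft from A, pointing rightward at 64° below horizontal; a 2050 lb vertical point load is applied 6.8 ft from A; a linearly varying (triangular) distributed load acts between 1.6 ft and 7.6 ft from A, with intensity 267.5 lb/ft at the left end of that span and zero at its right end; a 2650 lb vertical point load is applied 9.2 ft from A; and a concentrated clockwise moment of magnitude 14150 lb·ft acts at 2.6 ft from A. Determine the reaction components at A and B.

Resultant of the triangular load: ½ × 267.5 × 6 = 802.5 lb, acting at 3.6 ft from A (one-third of the span from the peak).
Moments about A: B_y·12 − 1250·sin64°·11.1 − 2050·6.8 − (½·267.5·6)·3.6 − 2650·9.2 − 14150 = 0 → B_y = 67829.8/12 = 5652.48 ≈ 5652 lb.
ΣF_y = 0: A_y + 5652.48 − 1250·sin64° − 2050 − ½·267.5·6 − 2650 = 0 → A_y = 973.5 lb.
ΣF_x = 0: A_x + 1250·cos64° = 0 → A_x = -548.0 lb.

A_x = -548.0 lb, A_y = 973.5 lb, B_y = 5652 lb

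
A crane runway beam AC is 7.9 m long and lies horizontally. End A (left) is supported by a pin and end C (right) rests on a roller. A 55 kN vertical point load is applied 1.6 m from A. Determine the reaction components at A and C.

A_x = 0, A_y = 43.86 kN, C_y = 11.14 kN

Taking moments about A: C_y·7.9 − 55·1.6 = 0 → C_y = 88/7.9 = 11.1392 ≈ 11.14 kN.
ΣF_y = 0: A_y + 11.1392 − 55 = 0 → A_y = 43.86 kN.
ΣF_x = 0: no horizontal applied forces, so A_x = 0.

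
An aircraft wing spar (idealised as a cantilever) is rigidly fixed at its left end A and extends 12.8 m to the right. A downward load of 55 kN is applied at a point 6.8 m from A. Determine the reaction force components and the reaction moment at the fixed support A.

ΣF_x = 0: A_x = 0.
ΣF_y = 0: A_y − 55 = 0 → A_y = 55.00 kN.
ΣM about A: M_A − 55·6.8 = 0 → M_A = 374.0 kN·m.

A_x = 0, A_y = 55.00 kN, M_A = 374.0 kN·m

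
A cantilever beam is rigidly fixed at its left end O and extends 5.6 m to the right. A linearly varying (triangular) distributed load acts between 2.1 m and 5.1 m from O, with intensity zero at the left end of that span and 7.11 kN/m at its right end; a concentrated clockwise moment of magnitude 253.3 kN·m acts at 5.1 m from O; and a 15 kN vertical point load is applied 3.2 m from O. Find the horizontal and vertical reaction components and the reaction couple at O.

Resultant of the triangular load: ½ × 7.11 × 3 = 10.665 kN, acting at 4.1 m from O (one-third of the span from the peak).
ΣF_x = 0: O_x = 0.
ΣF_y = 0: O_y − ½·7.11·3 − 15 = 0 → O_y = 25.66 kN.
ΣM about O: M_O − (½·7.11·3)·4.1 − 253.3 − 15·3.2 = 0 → M_O = 345.0 kN·m.

O_x = 0, O_y = 25.66 kN, M_O = 345.0 kN·m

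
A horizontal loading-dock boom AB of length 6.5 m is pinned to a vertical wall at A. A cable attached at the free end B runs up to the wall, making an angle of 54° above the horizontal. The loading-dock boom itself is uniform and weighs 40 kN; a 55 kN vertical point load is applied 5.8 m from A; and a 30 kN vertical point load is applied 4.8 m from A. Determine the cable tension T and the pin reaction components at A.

T = 112.8 kN, A_x = 66.28 kN, A_y = 33.77 kN

ΣM about A: T·sin54°·6.5 − 40·3.25 − 55·5.8 − 30·4.8 = 0 → T = 593/(6.5·0.809017) = 112.767 ≈ 112.8 kN.
ΣF_x = 0: A_x − T·cos54° = 0 → A_x = 112.767 × 0.587785 = 66.28 kN.
ΣF_y = 0: A_y + T·sin54° − 40 − 55 − 30 = 0 → A_y = 125 − 112.767 × 0.809017 = 33.77 kN.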